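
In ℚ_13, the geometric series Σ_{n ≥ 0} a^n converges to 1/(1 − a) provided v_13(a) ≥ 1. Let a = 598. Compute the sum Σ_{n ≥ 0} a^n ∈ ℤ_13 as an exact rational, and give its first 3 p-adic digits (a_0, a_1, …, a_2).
Σ a^n = 1/(1 − a) = -1/597;  first 3 digits = (1, 7, 0)

v_13(a) = 1 ≥ 1, so the series converges in ℤ_13 to 1/(1 − a) = 1/(1 − 598) = -1/597. Expand this rational in ℤ_13: compute digits iteratively via d_i = x_i mod 13, x_{i+1} = (x_i − d_i)/13. The first 3 digits are (1, 7, 0).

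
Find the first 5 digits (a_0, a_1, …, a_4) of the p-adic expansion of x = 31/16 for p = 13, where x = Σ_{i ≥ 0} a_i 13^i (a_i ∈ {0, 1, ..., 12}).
(a_0, …, a_4) = (6, 7, 10, 0, 4)

v_13(31/16) = 0 (numerator and denominator both coprime to 13), so x ∈ ℤ_13^×. Compute digits iteratively via a_i = x_i mod 13, x_{i+1} = (x_i − a_i)/13, with x_0 = x:
  x_0 = 31/16;  a_0 = 6;  x_1 = (x_0 − 6)/13 = -5/16
  x_1 = -5/16;  a_1 = 7;  x_2 = (x_1 − 7)/13 = -9/16
  x_2 = -9/16;  a_2 = 10;  x_3 = (x_2 − 10)/13 = -13/16
  x_3 = -13/16;  a_3 = 0;  x_4 = (x_3 − 0)/13 = -1/16
  x_4 = -1/16;  a_4 = 4;  x_5 = (x_4 − 4)/13 = -5/16
Digits: (6, 7, 10, 0, 4).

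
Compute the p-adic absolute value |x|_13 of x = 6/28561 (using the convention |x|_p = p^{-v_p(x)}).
|6/28561|_13 = 28561

Step 1 — compute v_13(x) by factoring powers of 13 out of the numerator and denominator: v_13(6/28561) = -4. Step 2 — apply |x|_p = p^{-v_p(x)} = 13^{4} = 28561.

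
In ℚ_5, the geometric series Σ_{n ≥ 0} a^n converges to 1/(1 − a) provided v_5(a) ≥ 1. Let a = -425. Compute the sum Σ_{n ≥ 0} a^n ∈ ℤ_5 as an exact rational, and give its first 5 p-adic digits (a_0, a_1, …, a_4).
Σ a^n = 1/(1 − a) = 1/426;  first 5 digits = (1, 0, 3, 1, 3)

v_5(a) = 2 ≥ 1, so the series converges in ℤ_5 to 1/(1 − a) = 1/(1 − (-425)) = 1/426. Expand this rational in ℤ_5: compute digits iteratively via d_i = x_i mod 5, x_{i+1} = (x_i − d_i)/5. The first 5 digits are (1, 0, 3, 1, 3).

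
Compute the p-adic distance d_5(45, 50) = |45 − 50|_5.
d_5(45, 50) = 1/5

Step 1 — x − y = 45 − 50 = -5. Step 2 — v_5(-5) = 1 (factor: -5 = −(5^1 · 1); the sign does not affect v_p). Step 3 — |x − y|_5 = 5^{-1} = 1/5.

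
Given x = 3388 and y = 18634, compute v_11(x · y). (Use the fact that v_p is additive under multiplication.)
v_11(63131992) = 5

v_p(x) = 2 (factor: 3388 = 11^2 · 28); v_p(y) = 3 (factor: 18634 = 11^3 · 14). Additivity: v_p(xy) = v_p(x) + v_p(y) = 2 + 3 = 5. (Direct check: xy = 63131992 = 11^5 · (392).)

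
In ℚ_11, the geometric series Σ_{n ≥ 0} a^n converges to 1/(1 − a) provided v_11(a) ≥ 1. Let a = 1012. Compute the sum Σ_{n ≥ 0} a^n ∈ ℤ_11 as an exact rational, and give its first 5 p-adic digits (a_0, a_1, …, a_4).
Σ a^n = 1/(1 − a) = -1/1011;  first 5 digits = (1, 4, 2, 9, 0)

v_11(a) = 1 ≥ 1, so the series converges in ℤ_11 to 1/(1 − a) = 1/(1 − 1012) = -1/1011. Expand this rational in ℤ_11: compute digits iteratively via d_i = x_i mod 11, x_{i+1} = (x_i − d_i)/11. The first 5 digits are (1, 4, 2, 9, 0).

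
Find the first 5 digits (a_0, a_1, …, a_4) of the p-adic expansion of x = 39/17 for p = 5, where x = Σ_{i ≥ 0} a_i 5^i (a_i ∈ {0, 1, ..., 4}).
(a_0, …, a_4) = (2, 3, 0, 4, 3)

v_5(39/17) = 0 (numerator and denominator both coprime to 5), so x ∈ ℤ_5^×. Compute digits iteratively via a_i = x_i mod 5, x_{i+1} = (x_i − a_i)/5, with x_0 = x:
  x_0 = 39/17;  a_0 = 2;  x_1 = (x_0 − 2)/5 = 1/17
  x_1 = 1/17;  a_1 = 3;  x_2 = (x_1 − 3)/5 = -10/17
  x_2 = -10/17;  a_2 = 0;  x_3 = (x_2 − 0)/5 = -2/17
  x_3 = -2/17;  a_3 = 4;  x_4 = (x_3 − 4)/5 = -14/17
  x_4 = -14/17;  a_4 = 3;  x_5 = (x_4 − 3)/5 = -13/17
Digits: (2, 3, 0, 4, 3).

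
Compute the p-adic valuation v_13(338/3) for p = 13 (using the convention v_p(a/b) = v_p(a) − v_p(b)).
v_13(338/3) = 2

Factor powers of 13 from the numerator and denominator of the reduced fraction: 338 = 13^2 · 2 and 3 = 13^0 · 3. Apply v_p(a/b) = v_p(a) − v_p(b): v_13(338/3) = 2 − 0 = 2.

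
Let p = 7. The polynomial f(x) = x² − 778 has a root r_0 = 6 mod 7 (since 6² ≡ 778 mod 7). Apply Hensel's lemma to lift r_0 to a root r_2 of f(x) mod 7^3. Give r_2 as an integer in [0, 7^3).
r_2 = 174 (mod 343)

Hensel's recurrence: r_{i+1} = r_i − f(r_i)·(f′(r_i))^{-1} mod 7^{i+2}, with f′(x) = 2x. Iterate:
  r_0 = 6 (mod 7)
  r_1 = 27 (mod 49)
  r_2 = 174 (mod 343)
Final: r_2 = 174, and one checks f(r_2) ≡ 0 mod 7^3.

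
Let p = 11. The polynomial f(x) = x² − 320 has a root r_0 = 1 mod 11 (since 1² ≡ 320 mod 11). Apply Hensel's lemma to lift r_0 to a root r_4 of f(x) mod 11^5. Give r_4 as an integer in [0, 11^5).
r_4 = 108395 (mod 161051)

Hensel's recurrence: r_{i+1} = r_i − f(r_i)·(f′(r_i))^{-1} mod 11^{i+2}, with f′(x) = 2x. Iterate:
  r_0 = 1 (mod 11)
  r_1 = 100 (mod 121)
  r_2 = 584 (mod 1331)
  r_3 = 5908 (mod 14641)
  r_4 = 108395 (mod 161051)
Final: r_4 = 108395, and one checks f(r_4) ≡ 0 mod 11^5.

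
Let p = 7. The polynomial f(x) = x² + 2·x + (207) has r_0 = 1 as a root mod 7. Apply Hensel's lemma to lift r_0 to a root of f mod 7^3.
r_2 = 267 (mod 343)

Hensel: r_{i+1} = r_i − f(r_i)·(f′(r_i))^{-1} mod 7^{i+2}, f′(x) = 2x + 2. Iterate:
  r_0 = 1 (mod 7)
  r_1 = 22 (mod 49)
  r_2 = 267 (mod 343)
Final: r = 267 satisfies f(r) ≡ 0 mod 7^3.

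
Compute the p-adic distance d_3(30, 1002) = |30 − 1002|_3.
d_3(30, 1002) = 1/243

Step 1 — x − y = 30 − 1002 = -972. Step 2 — v_3(-972) = 5 (factor: -972 = −(3^5 · 4); the sign does not affect v_p). Step 3 — |x − y|_3 = 3^{-5} = 1/243.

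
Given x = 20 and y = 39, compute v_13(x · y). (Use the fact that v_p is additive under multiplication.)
v_13(780) = 1

v_p(x) = 0 (factor: 20 = 13^0 · 20); v_p(y) = 1 (factor: 39 = 13^1 · 3). Additivity: v_p(xy) = v_p(x) + v_p(y) = 0 + 1 = 1. (Direct check: xy = 780 = 13^1 · (60).)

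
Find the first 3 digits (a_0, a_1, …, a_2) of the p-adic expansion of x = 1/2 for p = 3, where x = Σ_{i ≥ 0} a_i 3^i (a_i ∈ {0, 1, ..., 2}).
(a_0, …, a_2) = (2, 1, 1)

v_3(1/2) = 0 (numerator and denominator both coprime to 3), so x ∈ ℤ_3^×. Compute digits iteratively via a_i = x_i mod 3, x_{i+1} = (x_i − a_i)/3, with x_0 = x:
  x_0 = 1/2;  a_0 = 2;  x_1 = (x_0 − 2)/3 = -1/2
  x_1 = -1/2;  a_1 = 1;  x_2 = (x_1 − 1)/3 = -1/2
  x_2 = -1/2;  a_2 = 1;  x_3 = (x_2 − 1)/3 = -1/2
Digits: (2, 1, 1).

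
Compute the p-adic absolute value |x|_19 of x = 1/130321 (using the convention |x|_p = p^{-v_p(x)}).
|1/130321|_19 = 130321

Step 1 — compute v_19(x) by factoring powers of 19 out of the numerator and denominator: v_19(1/130321) = -4. Step 2 — apply |x|_p = p^{-v_p(x)} = 19^{4} = 130321.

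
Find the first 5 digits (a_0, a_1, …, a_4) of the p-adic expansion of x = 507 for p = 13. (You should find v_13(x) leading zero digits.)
(a_0, …, a_4) = (0, 0, 3, 0, 0)

v_13(507) = 2, so a_0 = ... = a_1 = 0. Factor out: x = 13^2 · u with u = 3 a unit in ℤ_13. Expand u iteratively via a_{v+i} = u_i mod 13, u_{i+1} = (u_i − a_{v+i})/13:
  u_0 = 3;  a_2 = 3;  u_1 = (u_0 − 3)/13 = 0
  u_1 = 0;  a_3 = 0;  u_2 = (u_1 − 0)/13 = 0
  u_2 = 0;  a_4 = 0;  u_3 = (u_2 − 0)/13 = 0
Digits: (0, 0, 3, 0, 0).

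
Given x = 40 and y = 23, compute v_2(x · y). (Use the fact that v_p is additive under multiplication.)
v_2(920) = 3

v_p(x) = 3 (factor: 40 = 2^3 · 5); v_p(y) = 0 (factor: 23 = 2^0 · 23). Additivity: v_p(xy) = v_p(x) + v_p(y) = 3 + 0 = 3. (Direct check: xy = 920 = 2^3 · (115).)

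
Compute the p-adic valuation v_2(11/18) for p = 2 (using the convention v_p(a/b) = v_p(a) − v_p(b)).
v_2(11/18) = -1

Factor powers of 2 from the numerator and denominator of the reduced fraction: 11 = 2^0 · 11 and 18 = 2^1 · 9. Apply v_p(a/b) = v_p(a) − v_p(b): v_2(11/18) = 0 − 1 = -1.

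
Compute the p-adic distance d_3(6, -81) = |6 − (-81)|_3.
d_3(6, -81) = 1/3

Step 1 — x − y = 6 − (-81) = 87. Step 2 — v_3(87) = 1 (factor: 87 = (3^1 · 29); the sign does not affect v_p). Step 3 — |x − y|_3 = 3^{-1} = 1/3.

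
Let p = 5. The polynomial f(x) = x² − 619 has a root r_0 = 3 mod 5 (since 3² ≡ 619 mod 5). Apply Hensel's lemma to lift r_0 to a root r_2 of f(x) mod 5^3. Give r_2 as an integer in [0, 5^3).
r_2 = 88 (mod 125)

Hensel's recurrence: r_{i+1} = r_i − f(r_i)·(f′(r_i))^{-1} mod 5^{i+2}, with f′(x) = 2x. Iterate:
  r_0 = 3 (mod 5)
  r_1 = 13 (mod 25)
  r_2 = 88 (mod 125)
Final: r_2 = 88, and one checks f(r_2) ≡ 0 mod 5^3.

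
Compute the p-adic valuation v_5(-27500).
v_5(-27500) = 4

v_5(n) is the largest exponent k such that 5^k divides n. Factor out: -27500 = -5^4 · 44. (Sign doesn't affect v_p.) So v_5(-27500) = 4.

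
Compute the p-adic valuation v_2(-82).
v_2(-82) = 1

v_2(n) is the largest exponent k such that 2^k divides n. Factor out: -82 = -2^1 · 41. (Sign doesn't affect v_p.) So v_2(-82) = 1.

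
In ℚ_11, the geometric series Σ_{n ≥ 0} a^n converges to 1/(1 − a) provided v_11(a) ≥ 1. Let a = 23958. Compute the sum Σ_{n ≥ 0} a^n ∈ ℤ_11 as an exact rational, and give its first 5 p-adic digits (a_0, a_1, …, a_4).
Σ a^n = 1/(1 − a) = -1/23957;  first 5 digits = (1, 0, 0, 7, 1)

v_11(a) = 3 ≥ 1, so the series converges in ℤ_11 to 1/(1 − a) = 1/(1 − 23958) = -1/23957. Expand this rational in ℤ_11: compute digits iteratively via d_i = x_i mod 11, x_{i+1} = (x_i − d_i)/11. The first 5 digits are (1, 0, 0, 7, 1).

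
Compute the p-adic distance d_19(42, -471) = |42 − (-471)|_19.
d_19(42, -471) = 1/19

Step 1 — x − y = 42 − (-471) = 513. Step 2 — v_19(513) = 1 (factor: 513 = (19^1 · 27); the sign does not affect v_p). Step 3 — |x − y|_19 = 19^{-1} = 1/19.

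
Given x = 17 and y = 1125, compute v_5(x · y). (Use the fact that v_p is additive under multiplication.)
v_5(19125) = 3

v_p(x) = 0 (factor: 17 = 5^0 · 17); v_p(y) = 3 (factor: 1125 = 5^3 · 9). Additivity: v_p(xy) = v_p(x) + v_p(y) = 0 + 3 = 3. (Direct check: xy = 19125 = 5^3 · (153).)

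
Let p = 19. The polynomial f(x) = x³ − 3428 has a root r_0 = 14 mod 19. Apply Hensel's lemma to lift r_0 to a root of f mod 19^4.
r_3 = 6911 (mod 130321)

Hensel: r_{i+1} = r_i − f(r_i)/f′(r_i) mod 19^{i+2}, where f′(x) = 3x². Iterate:
  r_0 = 14 (mod 19)
  r_1 = 52 (mod 361)
  r_2 = 52 (mod 6859)
  r_3 = 6911 (mod 130321)
Final: r = 6911 with f(r) ≡ 0 mod 19^4.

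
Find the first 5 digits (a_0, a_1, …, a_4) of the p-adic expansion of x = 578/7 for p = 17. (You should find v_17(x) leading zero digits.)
(a_0, …, a_4) = (0, 0, 10, 14, 4)

v_17(578/7) = 2, so a_0 = ... = a_1 = 0. Factor out: x = 17^2 · u with u = 2/7 a unit in ℤ_17. Expand u iteratively via a_{v+i} = u_i mod 17, u_{i+1} = (u_i − a_{v+i})/17:
  u_0 = 2/7;  a_2 = 10;  u_1 = (u_0 − 10)/17 = -4/7
  u_1 = -4/7;  a_3 = 14;  u_2 = (u_1 − 14)/17 = -6/7
  u_2 = -6/7;  a_4 = 4;  u_3 = (u_2 − 4)/17 = -2/7
Digits: (0, 0, 10, 14, 4).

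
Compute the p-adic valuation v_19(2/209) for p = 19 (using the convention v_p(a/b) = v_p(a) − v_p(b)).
v_19(2/209) = -1

Factor powers of 19 from the numerator and denominator of the reduced fraction: 2 = 19^0 · 2 and 209 = 19^1 · 11. Apply v_p(a/b) = v_p(a) − v_p(b): v_19(2/209) = 0 − 1 = -1.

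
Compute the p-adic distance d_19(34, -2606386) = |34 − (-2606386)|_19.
d_19(34, -2606386) = 1/130321

Step 1 — x − y = 34 − (-2606386) = 2606420. Step 2 — v_19(2606420) = 4 (factor: 2606420 = (19^4 · 20); the sign does not affect v_p). Step 3 — |x − y|_19 = 19^{-4} = 1/130321.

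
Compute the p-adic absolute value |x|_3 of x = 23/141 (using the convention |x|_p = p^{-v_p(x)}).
|23/141|_3 = 3

Step 1 — compute v_3(x) by factoring powers of 3 out of the numerator and denominator: v_3(23/141) = -1. Step 2 — apply |x|_p = p^{-v_p(x)} = 3^{1} = 3.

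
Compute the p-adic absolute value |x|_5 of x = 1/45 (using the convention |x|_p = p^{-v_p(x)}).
|1/45|_5 = 5

Step 1 — compute v_5(x) by factoring powers of 5 out of the numerator and denominator: v_5(1/45) = -1. Step 2 — apply |x|_p = p^{-v_p(x)} = 5^{1} = 5.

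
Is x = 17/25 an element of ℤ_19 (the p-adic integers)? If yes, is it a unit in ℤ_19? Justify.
x ∈ ℤ_19^× (unit); v_19(x) = 0

ℤ_19 = {x ∈ ℚ_19 : v_19(x) ≥ 0} and ℤ_19^× = {x ∈ ℤ_19 : v_19(x) = 0}. Here v_19(17/25) = v_19(num) − v_19(den) = 0; compare against these criteria.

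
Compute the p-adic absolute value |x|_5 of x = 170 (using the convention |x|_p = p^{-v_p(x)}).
|170|_5 = 1/5

Step 1 — compute v_5(x) by factoring powers of 5 out of the numerator and denominator: v_5(170) = 1. Step 2 — apply |x|_p = p^{-v_p(x)} = 5^{-1} = 1/5.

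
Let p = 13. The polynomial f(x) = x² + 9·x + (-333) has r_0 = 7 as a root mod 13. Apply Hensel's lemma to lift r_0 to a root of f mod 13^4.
r_3 = 19819 (mod 28561)

Hensel: r_{i+1} = r_i − f(r_i)·(f′(r_i))^{-1} mod 13^{i+2}, f′(x) = 2x + 9. Iterate:
  r_0 = 7 (mod 13)
  r_1 = 46 (mod 169)
  r_2 = 46 (mod 2197)
  r_3 = 19819 (mod 28561)
Final: r = 19819 satisfies f(r) ≡ 0 mod 13^4.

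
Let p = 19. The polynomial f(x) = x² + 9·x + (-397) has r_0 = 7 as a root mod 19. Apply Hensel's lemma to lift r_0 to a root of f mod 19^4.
r_3 = 8652 (mod 130321)

Hensel: r_{i+1} = r_i − f(r_i)·(f′(r_i))^{-1} mod 19^{i+2}, f′(x) = 2x + 9. Iterate:
  r_0 = 7 (mod 19)
  r_1 = 349 (mod 361)
  r_2 = 1793 (mod 6859)
  r_3 = 8652 (mod 130321)
Final: r = 8652 satisfies f(r) ≡ 0 mod 19^4.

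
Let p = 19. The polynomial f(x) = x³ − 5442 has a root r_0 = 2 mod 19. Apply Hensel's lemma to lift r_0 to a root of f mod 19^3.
r_2 = 3764 (mod 6859)

Hensel: r_{i+1} = r_i − f(r_i)/f′(r_i) mod 19^{i+2}, where f′(x) = 3x². Iterate:
  r_0 = 2 (mod 19)
  r_1 = 154 (mod 361)
  r_2 = 3764 (mod 6859)
Final: r = 3764 with f(r) ≡ 0 mod 19^3.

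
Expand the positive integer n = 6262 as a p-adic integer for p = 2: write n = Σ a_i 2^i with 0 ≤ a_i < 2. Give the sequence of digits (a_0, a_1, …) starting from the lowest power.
(a_0, a_1, …) = (0, 1, 1, 0, 1, 1, 1, 0, 0, 0, 0, 1, 1)

Repeated division by 2 gives the digits low-to-high: 6262 = 1·2^1 + 1·2^2 + 1·2^4 + 1·2^5 + 1·2^6 + 1·2^11 + 1·2^12. Digit sequence: (0, 1, 1, 0, 1, 1, 1, 0, 0, 0, 0, 1, 1).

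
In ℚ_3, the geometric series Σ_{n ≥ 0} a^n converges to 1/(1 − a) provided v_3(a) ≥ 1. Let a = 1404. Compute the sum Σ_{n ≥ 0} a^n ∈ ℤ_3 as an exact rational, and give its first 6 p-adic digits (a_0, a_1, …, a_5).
Σ a^n = 1/(1 − a) = -1/1403;  first 6 digits = (1, 0, 0, 1, 2, 2)

v_3(a) = 3 ≥ 1, so the series converges in ℤ_3 to 1/(1 − a) = 1/(1 − 1404) = -1/1403. Expand this rational in ℤ_3: compute digits iteratively via d_i = x_i mod 3, x_{i+1} = (x_i − d_i)/3. The first 6 digits are (1, 0, 0, 1, 2, 2).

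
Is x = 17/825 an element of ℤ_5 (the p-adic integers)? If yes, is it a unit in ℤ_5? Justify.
x ∉ ℤ_5 (v_5(x) = -2 < 0)

ℤ_5 = {x ∈ ℚ_5 : v_5(x) ≥ 0} and ℤ_5^× = {x ∈ ℤ_5 : v_5(x) = 0}. Here v_5(17/825) = v_5(num) − v_5(den) = -2; compare against these criteria.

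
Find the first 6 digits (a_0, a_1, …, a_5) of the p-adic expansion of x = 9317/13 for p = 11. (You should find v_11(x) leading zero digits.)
(a_0, …, a_5) = (0, 0, 0, 9, 6, 7)

v_11(9317/13) = 3, so a_0 = ... = a_2 = 0. Factor out: x = 11^3 · u with u = 7/13 a unit in ℤ_11. Expand u iteratively via a_{v+i} = u_i mod 11, u_{i+1} = (u_i − a_{v+i})/11:
  u_0 = 7/13;  a_3 = 9;  u_1 = (u_0 − 9)/11 = -10/13
  u_1 = -10/13;  a_4 = 6;  u_2 = (u_1 − 6)/11 = -8/13
  u_2 = -8/13;  a_5 = 7;  u_3 = (u_2 − 7)/11 = -9/13
Digits: (0, 0, 0, 9, 6, 7).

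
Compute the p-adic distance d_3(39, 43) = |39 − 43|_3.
d_3(39, 43) = 1

Step 1 — x − y = 39 − 43 = -4. Step 2 — v_3(-4) = 0 (factor: -4 = −(3^0 · 4); the sign does not affect v_p). Step 3 — |x − y|_3 = 3^{0} = 1.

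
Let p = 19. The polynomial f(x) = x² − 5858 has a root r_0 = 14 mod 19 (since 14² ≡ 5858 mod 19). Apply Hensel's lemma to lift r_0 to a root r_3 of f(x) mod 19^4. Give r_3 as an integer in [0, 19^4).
r_3 = 78218 (mod 130321)

Hensel's recurrence: r_{i+1} = r_i − f(r_i)·(f′(r_i))^{-1} mod 19^{i+2}, with f′(x) = 2x. Iterate:
  r_0 = 14 (mod 19)
  r_1 = 242 (mod 361)
  r_2 = 2769 (mod 6859)
  r_3 = 78218 (mod 130321)
Final: r_3 = 78218, and one checks f(r_3) ≡ 0 mod 19^4.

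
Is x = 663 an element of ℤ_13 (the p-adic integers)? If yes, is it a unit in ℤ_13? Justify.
x ∈ ℤ_13 but not a unit; v_13(x) = 1 > 0

ℤ_13 = {x ∈ ℚ_13 : v_13(x) ≥ 0} and ℤ_13^× = {x ∈ ℤ_13 : v_13(x) = 0}. Here v_13(663) = v_13(num) − v_13(den) = 1; compare against these criteria.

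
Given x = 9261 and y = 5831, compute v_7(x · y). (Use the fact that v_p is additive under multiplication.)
v_7(54000891) = 6

v_p(x) = 3 (factor: 9261 = 7^3 · 27); v_p(y) = 3 (factor: 5831 = 7^3 · 17). Additivity: v_p(xy) = v_p(x) + v_p(y) = 3 + 3 = 6. (Direct check: xy = 54000891 = 7^6 · (459).)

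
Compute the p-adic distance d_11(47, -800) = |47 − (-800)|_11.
d_11(47, -800) = 1/121

Step 1 — x − y = 47 − (-800) = 847. Step 2 — v_11(847) = 2 (factor: 847 = (11^2 · 7); the sign does not affect v_p). Step 3 — |x − y|_11 = 11^{-2} = 1/121.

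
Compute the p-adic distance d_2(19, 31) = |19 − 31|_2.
d_2(19, 31) = 1/4

Step 1 — x − y = 19 − 31 = -12. Step 2 — v_2(-12) = 2 (factor: -12 = −(2^2 · 3); the sign does not affect v_p). Step 3 — |x − y|_2 = 2^{-2} = 1/4.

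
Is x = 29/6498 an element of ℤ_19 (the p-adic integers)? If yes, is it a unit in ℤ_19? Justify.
x ∉ ℤ_19 (v_19(x) = -2 < 0)

ℤ_19 = {x ∈ ℚ_19 : v_19(x) ≥ 0} and ℤ_19^× = {x ∈ ℤ_19 : v_19(x) = 0}. Here v_19(29/6498) = v_19(num) − v_19(den) = -2; compare against these criteria.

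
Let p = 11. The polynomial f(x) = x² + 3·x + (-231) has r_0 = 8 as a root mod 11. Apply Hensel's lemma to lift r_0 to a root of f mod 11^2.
r_1 = 41 (mod 121)

Hensel: r_{i+1} = r_i − f(r_i)·(f′(r_i))^{-1} mod 11^{i+2}, f′(x) = 2x + 3. Iterate:
  r_0 = 8 (mod 11)
  r_1 = 41 (mod 121)
Final: r = 41 satisfies f(r) ≡ 0 mod 11^2.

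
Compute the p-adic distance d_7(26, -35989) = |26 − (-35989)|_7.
d_7(26, -35989) = 1/2401

Step 1 — x − y = 26 − (-35989) = 36015. Step 2 — v_7(36015) = 4 (factor: 36015 = (7^4 · 15); the sign does not affect v_p). Step 3 — |x − y|_7 = 7^{-4} = 1/2401.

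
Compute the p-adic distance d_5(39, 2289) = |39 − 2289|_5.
d_5(39, 2289) = 1/125

Step 1 — x − y = 39 − 2289 = -2250. Step 2 — v_5(-2250) = 3 (factor: -2250 = −(5^3 · 18); the sign does not affect v_p). Step 3 — |x − y|_5 = 5^{-3} = 1/125.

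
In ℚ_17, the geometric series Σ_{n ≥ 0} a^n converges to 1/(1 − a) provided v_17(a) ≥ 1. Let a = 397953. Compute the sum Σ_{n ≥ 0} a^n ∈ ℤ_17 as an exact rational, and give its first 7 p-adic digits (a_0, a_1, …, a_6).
Σ a^n = 1/(1 − a) = -1/397952;  first 7 digits = (1, 0, 0, 13, 4, 0, 16)

v_17(a) = 3 ≥ 1, so the series converges in ℤ_17 to 1/(1 − a) = 1/(1 − 397953) = -1/397952. Expand this rational in ℤ_17: compute digits iteratively via d_i = x_i mod 17, x_{i+1} = (x_i − d_i)/17. The first 7 digits are (1, 0, 0, 13, 4, 0, 16).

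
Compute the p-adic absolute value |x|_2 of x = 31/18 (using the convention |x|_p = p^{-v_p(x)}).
|31/18|_2 = 2

Step 1 — compute v_2(x) by factoring powers of 2 out of the numerator and denominator: v_2(31/18) = -1. Step 2 — apply |x|_p = p^{-v_p(x)} = 2^{1} = 2.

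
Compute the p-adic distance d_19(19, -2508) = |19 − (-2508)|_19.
d_19(19, -2508) = 1/361

Step 1 — x − y = 19 − (-2508) = 2527. Step 2 — v_19(2527) = 2 (factor: 2527 = (19^2 · 7); the sign does not affect v_p). Step 3 — |x − y|_19 = 19^{-2} = 1/361.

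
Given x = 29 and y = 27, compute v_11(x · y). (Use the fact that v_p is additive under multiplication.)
v_11(783) = 0

v_p(x) = 0 (factor: 29 = 11^0 · 29); v_p(y) = 0 (factor: 27 = 11^0 · 27). Additivity: v_p(xy) = v_p(x) + v_p(y) = 0 + 0 = 0. (Direct check: xy = 783 = 11^0 · (783).)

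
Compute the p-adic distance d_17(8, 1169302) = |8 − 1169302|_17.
d_17(8, 1169302) = 1/83521

Step 1 — x − y = 8 − 1169302 = -1169294. Step 2 — v_17(-1169294) = 4 (factor: -1169294 = −(17^4 · 14); the sign does not affect v_p). Step 3 — |x − y|_17 = 17^{-4} = 1/83521.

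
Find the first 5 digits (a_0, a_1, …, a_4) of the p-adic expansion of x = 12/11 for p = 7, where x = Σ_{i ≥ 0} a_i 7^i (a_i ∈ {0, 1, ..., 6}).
(a_0, …, a_4) = (3, 1, 3, 4, 0)

v_7(12/11) = 0 (numerator and denominator both coprime to 7), so x ∈ ℤ_7^×. Compute digits iteratively via a_i = x_i mod 7, x_{i+1} = (x_i − a_i)/7, with x_0 = x:
  x_0 = 12/11;  a_0 = 3;  x_1 = (x_0 − 3)/7 = -3/11
  x_1 = -3/11;  a_1 = 1;  x_2 = (x_1 − 1)/7 = -2/11
  x_2 = -2/11;  a_2 = 3;  x_3 = (x_2 − 3)/7 = -5/11
  x_3 = -5/11;  a_3 = 4;  x_4 = (x_3 − 4)/7 = -7/11
  x_4 = -7/11;  a_4 = 0;  x_5 = (x_4 − 0)/7 = -1/11
Digits: (3, 1, 3, 4, 0).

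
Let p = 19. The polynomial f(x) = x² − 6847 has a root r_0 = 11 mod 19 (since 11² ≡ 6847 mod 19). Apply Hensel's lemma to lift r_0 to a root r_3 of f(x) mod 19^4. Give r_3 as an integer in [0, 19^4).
r_3 = 100445 (mod 130321)

Hensel's recurrence: r_{i+1} = r_i − f(r_i)·(f′(r_i))^{-1} mod 19^{i+2}, with f′(x) = 2x. Iterate:
  r_0 = 11 (mod 19)
  r_1 = 87 (mod 361)
  r_2 = 4419 (mod 6859)
  r_3 = 100445 (mod 130321)
Final: r_3 = 100445, and one checks f(r_3) ≡ 0 mod 19^4.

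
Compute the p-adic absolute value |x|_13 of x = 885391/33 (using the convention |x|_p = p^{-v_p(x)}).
|885391/33|_13 = 1/28561

Step 1 — compute v_13(x) by factoring powers of 13 out of the numerator and denominator: v_13(885391/33) = 4. Step 2 — apply |x|_p = p^{-v_p(x)} = 13^{-4} = 1/28561.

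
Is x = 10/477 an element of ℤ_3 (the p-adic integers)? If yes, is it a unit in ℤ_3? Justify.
x ∉ ℤ_3 (v_3(x) = -2 < 0)

ℤ_3 = {x ∈ ℚ_3 : v_3(x) ≥ 0} and ℤ_3^× = {x ∈ ℤ_3 : v_3(x) = 0}. Here v_3(10/477) = v_3(num) − v_3(den) = -2; compare against these criteria.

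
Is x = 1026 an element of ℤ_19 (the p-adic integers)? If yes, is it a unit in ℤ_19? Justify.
x ∈ ℤ_19 but not a unit; v_19(x) = 1 > 0

ℤ_19 = {x ∈ ℚ_19 : v_19(x) ≥ 0} and ℤ_19^× = {x ∈ ℤ_19 : v_19(x) = 0}. Here v_19(1026) = v_19(num) − v_19(den) = 1; compare against these criteria.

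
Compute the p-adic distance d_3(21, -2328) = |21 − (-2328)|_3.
d_3(21, -2328) = 1/81

Step 1 — x − y = 21 − (-2328) = 2349. Step 2 — v_3(2349) = 4 (factor: 2349 = (3^4 · 29); the sign does not affect v_p). Step 3 — |x − y|_3 = 3^{-4} = 1/81.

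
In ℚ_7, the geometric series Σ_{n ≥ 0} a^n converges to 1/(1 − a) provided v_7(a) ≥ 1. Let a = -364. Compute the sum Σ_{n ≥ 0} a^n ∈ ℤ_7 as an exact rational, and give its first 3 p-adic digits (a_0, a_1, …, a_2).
Σ a^n = 1/(1 − a) = 1/365;  first 3 digits = (1, 4, 1)

v_7(a) = 1 ≥ 1, so the series converges in ℤ_7 to 1/(1 − a) = 1/(1 − (-364)) = 1/365. Expand this rational in ℤ_7: compute digits iteratively via d_i = x_i mod 7, x_{i+1} = (x_i − d_i)/7. The first 3 digits are (1, 4, 1).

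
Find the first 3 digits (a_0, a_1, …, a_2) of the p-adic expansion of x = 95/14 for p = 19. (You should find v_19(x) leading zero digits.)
(a_0, …, a_2) = (0, 18, 14)

v_19(95/14) = 1, so a_0 = ... = a_0 = 0. Factor out: x = 19^1 · u with u = 5/14 a unit in ℤ_19. Expand u iteratively via a_{v+i} = u_i mod 19, u_{i+1} = (u_i − a_{v+i})/19:
  u_0 = 5/14;  a_1 = 18;  u_1 = (u_0 − 18)/19 = -13/14
  u_1 = -13/14;  a_2 = 14;  u_2 = (u_1 − 14)/19 = -11/14
Digits: (0, 18, 14).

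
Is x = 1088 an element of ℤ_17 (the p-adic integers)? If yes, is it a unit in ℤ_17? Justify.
x ∈ ℤ_17 but not a unit; v_17(x) = 1 > 0

ℤ_17 = {x ∈ ℚ_17 : v_17(x) ≥ 0} and ℤ_17^× = {x ∈ ℤ_17 : v_17(x) = 0}. Here v_17(1088) = v_17(num) − v_17(den) = 1; compare against these criteria.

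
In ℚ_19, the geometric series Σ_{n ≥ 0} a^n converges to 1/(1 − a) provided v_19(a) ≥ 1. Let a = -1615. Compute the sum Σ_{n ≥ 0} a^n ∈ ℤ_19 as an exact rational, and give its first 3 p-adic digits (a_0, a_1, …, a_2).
Σ a^n = 1/(1 − a) = 1/1616;  first 3 digits = (1, 10, 0)

v_19(a) = 1 ≥ 1, so the series converges in ℤ_19 to 1/(1 − a) = 1/(1 − (-1615)) = 1/1616. Expand this rational in ℤ_19: compute digits iteratively via d_i = x_i mod 19, x_{i+1} = (x_i − d_i)/19. The first 3 digits are (1, 10, 0).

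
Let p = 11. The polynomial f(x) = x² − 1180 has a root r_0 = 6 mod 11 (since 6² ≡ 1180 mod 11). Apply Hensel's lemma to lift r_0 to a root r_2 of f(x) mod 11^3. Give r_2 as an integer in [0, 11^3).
r_2 = 182 (mod 1331)

Hensel's recurrence: r_{i+1} = r_i − f(r_i)·(f′(r_i))^{-1} mod 11^{i+2}, with f′(x) = 2x. Iterate:
  r_0 = 6 (mod 11)
  r_1 = 61 (mod 121)
  r_2 = 182 (mod 1331)
Final: r_2 = 182, and one checks f(r_2) ≡ 0 mod 11^3.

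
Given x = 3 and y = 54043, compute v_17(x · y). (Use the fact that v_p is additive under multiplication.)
v_17(162129) = 3

v_p(x) = 0 (factor: 3 = 17^0 · 3); v_p(y) = 3 (factor: 54043 = 17^3 · 11). Additivity: v_p(xy) = v_p(x) + v_p(y) = 0 + 3 = 3. (Direct check: xy = 162129 = 17^3 · (33).)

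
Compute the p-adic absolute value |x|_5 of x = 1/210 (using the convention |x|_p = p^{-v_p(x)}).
|1/210|_5 = 5

Step 1 — compute v_5(x) by factoring powers of 5 out of the numerator and denominator: v_5(1/210) = -1. Step 2 — apply |x|_p = p^{-v_p(x)} = 5^{1} = 5.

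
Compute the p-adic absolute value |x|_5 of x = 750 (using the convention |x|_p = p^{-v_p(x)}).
|750|_5 = 1/125

Step 1 — compute v_5(x) by factoring powers of 5 out of the numerator and denominator: v_5(750) = 3. Step 2 — apply |x|_p = p^{-v_p(x)} = 5^{-3} = 1/125.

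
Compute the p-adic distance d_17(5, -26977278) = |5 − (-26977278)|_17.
d_17(5, -26977278) = 1/1419857

Step 1 — x − y = 5 − (-26977278) = 26977283. Step 2 — v_17(26977283) = 5 (factor: 26977283 = (17^5 · 19); the sign does not affect v_p). Step 3 — |x − y|_17 = 17^{-5} = 1/1419857.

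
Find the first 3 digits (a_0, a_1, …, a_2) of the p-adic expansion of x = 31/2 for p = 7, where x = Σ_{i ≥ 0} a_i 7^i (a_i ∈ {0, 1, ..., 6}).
(a_0, …, a_2) = (5, 5, 3)

v_7(31/2) = 0 (numerator and denominator both coprime to 7), so x ∈ ℤ_7^×. Compute digits iteratively via a_i = x_i mod 7, x_{i+1} = (x_i − a_i)/7, with x_0 = x:
  x_0 = 31/2;  a_0 = 5;  x_1 = (x_0 − 5)/7 = 3/2
  x_1 = 3/2;  a_1 = 5;  x_2 = (x_1 − 5)/7 = -1/2
  x_2 = -1/2;  a_2 = 3;  x_3 = (x_2 − 3)/7 = -1/2
Digits: (5, 5, 3).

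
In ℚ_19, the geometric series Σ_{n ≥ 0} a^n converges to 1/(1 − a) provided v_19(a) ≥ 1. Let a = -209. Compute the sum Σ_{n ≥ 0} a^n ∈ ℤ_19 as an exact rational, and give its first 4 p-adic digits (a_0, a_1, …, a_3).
Σ a^n = 1/(1 − a) = 1/210;  first 4 digits = (1, 8, 6, 5)

v_19(a) = 1 ≥ 1, so the series converges in ℤ_19 to 1/(1 − a) = 1/(1 − (-209)) = 1/210. Expand this rational in ℤ_19: compute digits iteratively via d_i = x_i mod 19, x_{i+1} = (x_i − d_i)/19. The first 4 digits are (1, 8, 6, 5).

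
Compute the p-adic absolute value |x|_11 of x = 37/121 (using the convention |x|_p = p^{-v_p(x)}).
|37/121|_11 = 121

Step 1 — compute v_11(x) by factoring powers of 11 out of the numerator and denominator: v_11(37/121) = -2. Step 2 — apply |x|_p = p^{-v_p(x)} = 11^{2} = 121.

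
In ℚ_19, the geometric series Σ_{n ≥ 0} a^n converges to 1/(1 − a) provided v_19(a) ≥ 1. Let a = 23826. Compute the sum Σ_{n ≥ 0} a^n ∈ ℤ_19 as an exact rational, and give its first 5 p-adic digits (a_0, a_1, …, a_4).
Σ a^n = 1/(1 − a) = -1/23825;  first 5 digits = (1, 0, 9, 3, 5)

v_19(a) = 2 ≥ 1, so the series converges in ℤ_19 to 1/(1 − a) = 1/(1 − 23826) = -1/23825. Expand this rational in ℤ_19: compute digits iteratively via d_i = x_i mod 19, x_{i+1} = (x_i − d_i)/19. The first 5 digits are (1, 0, 9, 3, 5).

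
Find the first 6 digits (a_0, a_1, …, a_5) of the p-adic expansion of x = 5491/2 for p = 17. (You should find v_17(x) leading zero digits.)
(a_0, …, a_5) = (0, 0, 1, 9, 8, 8)

v_17(5491/2) = 2, so a_0 = ... = a_1 = 0. Factor out: x = 17^2 · u with u = 19/2 a unit in ℤ_17. Expand u iteratively via a_{v+i} = u_i mod 17, u_{i+1} = (u_i − a_{v+i})/17:
  u_0 = 19/2;  a_2 = 1;  u_1 = (u_0 − 1)/17 = 1/2
  u_1 = 1/2;  a_3 = 9;  u_2 = (u_1 − 9)/17 = -1/2
  u_2 = -1/2;  a_4 = 8;  u_3 = (u_2 − 8)/17 = -1/2
  u_3 = -1/2;  a_5 = 8;  u_4 = (u_3 − 8)/17 = -1/2
Digits: (0, 0, 1, 9, 8, 8).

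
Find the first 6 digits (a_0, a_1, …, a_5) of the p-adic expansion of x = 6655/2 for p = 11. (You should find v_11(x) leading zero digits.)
(a_0, …, a_5) = (0, 0, 0, 8, 5, 5)

v_11(6655/2) = 3, so a_0 = ... = a_2 = 0. Factor out: x = 11^3 · u with u = 5/2 a unit in ℤ_11. Expand u iteratively via a_{v+i} = u_i mod 11, u_{i+1} = (u_i − a_{v+i})/11:
  u_0 = 5/2;  a_3 = 8;  u_1 = (u_0 − 8)/11 = -1/2
  u_1 = -1/2;  a_4 = 5;  u_2 = (u_1 − 5)/11 = -1/2
  u_2 = -1/2;  a_5 = 5;  u_3 = (u_2 − 5)/11 = -1/2
Digits: (0, 0, 0, 8, 5, 5).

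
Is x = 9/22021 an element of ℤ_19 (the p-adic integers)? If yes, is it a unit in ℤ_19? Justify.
x ∉ ℤ_19 (v_19(x) = -2 < 0)

ℤ_19 = {x ∈ ℚ_19 : v_19(x) ≥ 0} and ℤ_19^× = {x ∈ ℤ_19 : v_19(x) = 0}. Here v_19(9/22021) = v_19(num) − v_19(den) = -2; compare against these criteria.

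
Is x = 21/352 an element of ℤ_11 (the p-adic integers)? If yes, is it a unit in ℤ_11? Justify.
x ∉ ℤ_11 (v_11(x) = -1 < 0)

ℤ_11 = {x ∈ ℚ_11 : v_11(x) ≥ 0} and ℤ_11^× = {x ∈ ℤ_11 : v_11(x) = 0}. Here v_11(21/352) = v_11(num) − v_11(den) = -1; compare against these criteria.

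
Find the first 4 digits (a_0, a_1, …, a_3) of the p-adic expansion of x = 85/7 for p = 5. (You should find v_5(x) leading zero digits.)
(a_0, …, a_3) = (0, 1, 1, 2)

v_5(85/7) = 1, so a_0 = ... = a_0 = 0. Factor out: x = 5^1 · u with u = 17/7 a unit in ℤ_5. Expand u iteratively via a_{v+i} = u_i mod 5, u_{i+1} = (u_i − a_{v+i})/5:
  u_0 = 17/7;  a_1 = 1;  u_1 = (u_0 − 1)/5 = 2/7
  u_1 = 2/7;  a_2 = 1;  u_2 = (u_1 − 1)/5 = -1/7
  u_2 = -1/7;  a_3 = 2;  u_3 = (u_2 − 2)/5 = -3/7
Digits: (0, 1, 1, 2).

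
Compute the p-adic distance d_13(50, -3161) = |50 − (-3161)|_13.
d_13(50, -3161) = 1/169

Step 1 — x − y = 50 − (-3161) = 3211. Step 2 — v_13(3211) = 2 (factor: 3211 = (13^2 · 19); the sign does not affect v_p). Step 3 — |x − y|_13 = 13^{-2} = 1/169.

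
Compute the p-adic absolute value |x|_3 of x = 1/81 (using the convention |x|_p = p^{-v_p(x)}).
|1/81|_3 = 81

Step 1 — compute v_3(x) by factoring powers of 3 out of the numerator and denominator: v_3(1/81) = -4. Step 2 — apply |x|_p = p^{-v_p(x)} = 3^{4} = 81.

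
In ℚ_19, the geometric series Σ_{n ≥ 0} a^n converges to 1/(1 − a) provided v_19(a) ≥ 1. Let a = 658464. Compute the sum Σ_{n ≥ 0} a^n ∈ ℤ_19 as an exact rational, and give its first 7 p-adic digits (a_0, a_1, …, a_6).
Σ a^n = 1/(1 − a) = -1/658463;  first 7 digits = (1, 0, 0, 1, 5, 0, 1)

v_19(a) = 3 ≥ 1, so the series converges in ℤ_19 to 1/(1 − a) = 1/(1 − 658464) = -1/658463. Expand this rational in ℤ_19: compute digits iteratively via d_i = x_i mod 19, x_{i+1} = (x_i − d_i)/19. The first 7 digits are (1, 0, 0, 1, 5, 0, 1).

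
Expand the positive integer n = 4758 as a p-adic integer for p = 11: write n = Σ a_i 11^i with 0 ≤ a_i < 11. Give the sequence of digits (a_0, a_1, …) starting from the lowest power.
(a_0, a_1, …) = (6, 3, 6, 3)

Repeated division by 11 gives the digits low-to-high: 4758 = 6 + 3·11^1 + 6·11^2 + 3·11^3. Digit sequence: (6, 3, 6, 3).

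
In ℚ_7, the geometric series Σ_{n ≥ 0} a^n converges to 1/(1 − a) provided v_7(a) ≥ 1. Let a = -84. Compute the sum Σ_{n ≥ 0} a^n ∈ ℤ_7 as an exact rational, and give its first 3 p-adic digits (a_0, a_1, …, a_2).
Σ a^n = 1/(1 − a) = 1/85;  first 3 digits = (1, 2, 2)

v_7(a) = 1 ≥ 1, so the series converges in ℤ_7 to 1/(1 − a) = 1/(1 − (-84)) = 1/85. Expand this rational in ℤ_7: compute digits iteratively via d_i = x_i mod 7, x_{i+1} = (x_i − d_i)/7. The first 3 digits are (1, 2, 2).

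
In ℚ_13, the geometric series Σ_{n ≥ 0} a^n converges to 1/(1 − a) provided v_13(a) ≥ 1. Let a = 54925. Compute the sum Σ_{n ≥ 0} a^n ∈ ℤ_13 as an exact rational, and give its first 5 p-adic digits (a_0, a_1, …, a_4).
Σ a^n = 1/(1 − a) = -1/54924;  first 5 digits = (1, 0, 0, 12, 1)

v_13(a) = 3 ≥ 1, so the series converges in ℤ_13 to 1/(1 − a) = 1/(1 − 54925) = -1/54924. Expand this rational in ℤ_13: compute digits iteratively via d_i = x_i mod 13, x_{i+1} = (x_i − d_i)/13. The first 5 digits are (1, 0, 0, 12, 1).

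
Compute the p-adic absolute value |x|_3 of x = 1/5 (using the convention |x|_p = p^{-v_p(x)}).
|1/5|_3 = 1

Step 1 — compute v_3(x) by factoring powers of 3 out of the numerator and denominator: v_3(1/5) = 0. Step 2 — apply |x|_p = p^{-v_p(x)} = 3^{0} = 1.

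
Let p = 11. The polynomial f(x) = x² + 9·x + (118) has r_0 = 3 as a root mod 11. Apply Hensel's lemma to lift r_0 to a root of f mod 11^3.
r_2 = 1114 (mod 1331)

Hensel: r_{i+1} = r_i − f(r_i)·(f′(r_i))^{-1} mod 11^{i+2}, f′(x) = 2x + 9. Iterate:
  r_0 = 3 (mod 11)
  r_1 = 25 (mod 121)
  r_2 = 1114 (mod 1331)
Final: r = 1114 satisfies f(r) ≡ 0 mod 11^3.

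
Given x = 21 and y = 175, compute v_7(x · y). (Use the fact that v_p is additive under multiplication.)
v_7(3675) = 2

v_p(x) = 1 (factor: 21 = 7^1 · 3); v_p(y) = 1 (factor: 175 = 7^1 · 25). Additivity: v_p(xy) = v_p(x) + v_p(y) = 1 + 1 = 2. (Direct check: xy = 3675 = 7^2 · (75).)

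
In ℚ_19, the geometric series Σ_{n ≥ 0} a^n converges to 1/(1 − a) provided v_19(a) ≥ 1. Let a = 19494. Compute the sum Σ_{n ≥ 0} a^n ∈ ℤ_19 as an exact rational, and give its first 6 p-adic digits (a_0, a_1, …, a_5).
Σ a^n = 1/(1 − a) = -1/19493;  first 6 digits = (1, 0, 16, 2, 9, 1)

v_19(a) = 2 ≥ 1, so the series converges in ℤ_19 to 1/(1 − a) = 1/(1 − 19494) = -1/19493. Expand this rational in ℤ_19: compute digits iteratively via d_i = x_i mod 19, x_{i+1} = (x_i − d_i)/19. The first 6 digits are (1, 0, 16, 2, 9, 1).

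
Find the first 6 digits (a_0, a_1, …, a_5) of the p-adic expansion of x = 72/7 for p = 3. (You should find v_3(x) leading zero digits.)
(a_0, …, a_5) = (0, 0, 2, 1, 0, 2)

v_3(72/7) = 2, so a_0 = ... = a_1 = 0. Factor out: x = 3^2 · u with u = 8/7 a unit in ℤ_3. Expand u iteratively via a_{v+i} = u_i mod 3, u_{i+1} = (u_i − a_{v+i})/3:
  u_0 = 8/7;  a_2 = 2;  u_1 = (u_0 − 2)/3 = -2/7
  u_1 = -2/7;  a_3 = 1;  u_2 = (u_1 − 1)/3 = -3/7
  u_2 = -3/7;  a_4 = 0;  u_3 = (u_2 − 0)/3 = -1/7
  u_3 = -1/7;  a_5 = 2;  u_4 = (u_3 − 2)/3 = -5/7
Digits: (0, 0, 2, 1, 0, 2).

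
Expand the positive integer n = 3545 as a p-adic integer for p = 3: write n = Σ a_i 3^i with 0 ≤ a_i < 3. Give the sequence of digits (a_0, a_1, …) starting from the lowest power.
(a_0, a_1, …) = (2, 2, 0, 2, 1, 2, 1, 1)

Repeated division by 3 gives the digits low-to-high: 3545 = 2 + 2·3^1 + 2·3^3 + 1·3^4 + 2·3^5 + 1·3^6 + 1·3^7. Digit sequence: (2, 2, 0, 2, 1, 2, 1, 1).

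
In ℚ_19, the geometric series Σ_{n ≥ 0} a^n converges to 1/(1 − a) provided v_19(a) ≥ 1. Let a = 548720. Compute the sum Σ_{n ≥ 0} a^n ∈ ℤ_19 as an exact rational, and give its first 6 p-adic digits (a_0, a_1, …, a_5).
Σ a^n = 1/(1 − a) = -1/548719;  first 6 digits = (1, 0, 0, 4, 4, 0)

v_19(a) = 3 ≥ 1, so the series converges in ℤ_19 to 1/(1 − a) = 1/(1 − 548720) = -1/548719. Expand this rational in ℤ_19: compute digits iteratively via d_i = x_i mod 19, x_{i+1} = (x_i − d_i)/19. The first 6 digits are (1, 0, 0, 4, 4, 0).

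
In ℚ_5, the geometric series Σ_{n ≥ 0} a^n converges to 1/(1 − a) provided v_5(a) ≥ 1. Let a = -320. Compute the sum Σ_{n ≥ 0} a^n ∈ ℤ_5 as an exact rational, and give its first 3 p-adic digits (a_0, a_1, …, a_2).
Σ a^n = 1/(1 − a) = 1/321;  first 3 digits = (1, 1, 3)

v_5(a) = 1 ≥ 1, so the series converges in ℤ_5 to 1/(1 − a) = 1/(1 − (-320)) = 1/321. Expand this rational in ℤ_5: compute digits iteratively via d_i = x_i mod 5, x_{i+1} = (x_i − d_i)/5. The first 3 digits are (1, 1, 3).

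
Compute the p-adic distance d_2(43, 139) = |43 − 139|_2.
d_2(43, 139) = 1/32

Step 1 — x − y = 43 − 139 = -96. Step 2 — v_2(-96) = 5 (factor: -96 = −(2^5 · 3); the sign does not affect v_p). Step 3 — |x − y|_2 = 2^{-5} = 1/32.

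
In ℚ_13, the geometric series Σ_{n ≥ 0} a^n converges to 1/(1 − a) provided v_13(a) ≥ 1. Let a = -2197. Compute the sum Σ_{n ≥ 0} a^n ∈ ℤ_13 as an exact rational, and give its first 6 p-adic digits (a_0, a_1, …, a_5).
Σ a^n = 1/(1 − a) = 1/2198;  first 6 digits = (1, 0, 0, 12, 12, 12)

v_13(a) = 3 ≥ 1, so the series converges in ℤ_13 to 1/(1 − a) = 1/(1 − (-2197)) = 1/2198. Expand this rational in ℤ_13: compute digits iteratively via d_i = x_i mod 13, x_{i+1} = (x_i − d_i)/13. The first 6 digits are (1, 0, 0, 12, 12, 12).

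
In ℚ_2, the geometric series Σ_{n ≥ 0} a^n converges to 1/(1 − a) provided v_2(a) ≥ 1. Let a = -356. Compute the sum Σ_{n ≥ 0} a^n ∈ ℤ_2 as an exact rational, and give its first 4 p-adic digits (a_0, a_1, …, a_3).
Σ a^n = 1/(1 − a) = 1/357;  first 4 digits = (1, 0, 1, 1)

v_2(a) = 2 ≥ 1, so the series converges in ℤ_2 to 1/(1 − a) = 1/(1 − (-356)) = 1/357. Expand this rational in ℤ_2: compute digits iteratively via d_i = x_i mod 2, x_{i+1} = (x_i − d_i)/2. The first 4 digits are (1, 0, 1, 1).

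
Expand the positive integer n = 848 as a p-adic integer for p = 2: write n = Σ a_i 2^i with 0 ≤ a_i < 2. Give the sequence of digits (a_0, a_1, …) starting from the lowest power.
(a_0, a_1, …) = (0, 0, 0, 0, 1, 0, 1, 0, 1, 1)

Repeated division by 2 gives the digits low-to-high: 848 = 1·2^4 + 1·2^6 + 1·2^8 + 1·2^9. Digit sequence: (0, 0, 0, 0, 1, 0, 1, 0, 1, 1).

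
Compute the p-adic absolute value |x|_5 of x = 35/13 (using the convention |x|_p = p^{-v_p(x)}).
|35/13|_5 = 1/5

Step 1 — compute v_5(x) by factoring powers of 5 out of the numerator and denominator: v_5(35/13) = 1. Step 2 — apply |x|_p = p^{-v_p(x)} = 5^{-1} = 1/5.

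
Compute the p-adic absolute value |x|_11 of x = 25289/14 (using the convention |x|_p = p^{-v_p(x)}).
|25289/14|_11 = 1/1331

Step 1 — compute v_11(x) by factoring powers of 11 out of the numerator and denominator: v_11(25289/14) = 3. Step 2 — apply |x|_p = p^{-v_p(x)} = 11^{-3} = 1/1331.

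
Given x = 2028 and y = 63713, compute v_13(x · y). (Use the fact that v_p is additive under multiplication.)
v_13(129209964) = 5

v_p(x) = 2 (factor: 2028 = 13^2 · 12); v_p(y) = 3 (factor: 63713 = 13^3 · 29). Additivity: v_p(xy) = v_p(x) + v_p(y) = 2 + 3 = 5. (Direct check: xy = 129209964 = 13^5 · (348).)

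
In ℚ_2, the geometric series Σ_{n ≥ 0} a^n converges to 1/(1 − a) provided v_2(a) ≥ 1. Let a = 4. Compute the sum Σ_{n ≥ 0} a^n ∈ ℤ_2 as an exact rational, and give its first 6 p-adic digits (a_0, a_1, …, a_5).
Σ a^n = 1/(1 − a) = -1/3;  first 6 digits = (1, 0, 1, 0, 1, 0)

v_2(a) = 2 ≥ 1, so the series converges in ℤ_2 to 1/(1 − a) = 1/(1 − 4) = -1/3. Expand this rational in ℤ_2: compute digits iteratively via d_i = x_i mod 2, x_{i+1} = (x_i − d_i)/2. The first 6 digits are (1, 0, 1, 0, 1, 0).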